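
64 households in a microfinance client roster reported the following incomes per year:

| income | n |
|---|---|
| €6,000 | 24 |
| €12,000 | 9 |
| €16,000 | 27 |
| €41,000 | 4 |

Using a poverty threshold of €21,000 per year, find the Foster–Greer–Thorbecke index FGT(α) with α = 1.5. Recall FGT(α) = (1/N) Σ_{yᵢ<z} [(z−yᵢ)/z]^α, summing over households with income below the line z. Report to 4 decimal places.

Below z: 24×€6,000, 9×€12,000, 27×€16,000 (q = 60 of N = 64).
Gap ratios (z−y)/z: (21000−6000)/21000 = 0.7143 (×24); (21000−12000)/21000 = 0.4286 (×9); (21000−16000)/21000 = 0.2381 (×27).
Raised to α = 1.5: 0.60368 (×24); 0.28057 (×9); 0.11618 (×27).
Sum = 20.150273; FGT(1.5) = 20.150273 / 64 = 0.3148.

0.3148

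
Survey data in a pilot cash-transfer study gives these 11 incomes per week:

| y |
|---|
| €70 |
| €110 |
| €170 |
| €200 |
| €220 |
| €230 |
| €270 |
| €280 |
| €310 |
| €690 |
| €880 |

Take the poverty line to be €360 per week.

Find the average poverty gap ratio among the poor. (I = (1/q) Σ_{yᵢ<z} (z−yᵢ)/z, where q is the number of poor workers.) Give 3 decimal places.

0.426

Poor units: €70, €110, €170, €200, €220, €230, €270, €280, €310 (q = 9 of N = 11).
Shortfall ratios (z−y)/z: 0.8056, 0.6944, 0.5278, 0.4444, 0.3889, 0.3611, 0.2500, 0.2222, 0.1389; sum = 3.833333.
The income-gap ratio divides by q (the poor only): 3.833333 / 9 = 0.426.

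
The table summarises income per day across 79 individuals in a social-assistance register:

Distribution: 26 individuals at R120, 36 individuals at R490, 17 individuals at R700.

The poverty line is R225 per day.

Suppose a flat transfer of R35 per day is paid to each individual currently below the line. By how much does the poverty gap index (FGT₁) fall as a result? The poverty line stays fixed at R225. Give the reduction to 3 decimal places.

0.051

Before: below the line — 26×R120; poverty gap index (FGT₁) = 0.15359.
After the R35 transfer: below the line — 26×R155; poverty gap index (FGT₁) = 0.10239.
Reduction = 0.15359 − 0.10239 = 0.051.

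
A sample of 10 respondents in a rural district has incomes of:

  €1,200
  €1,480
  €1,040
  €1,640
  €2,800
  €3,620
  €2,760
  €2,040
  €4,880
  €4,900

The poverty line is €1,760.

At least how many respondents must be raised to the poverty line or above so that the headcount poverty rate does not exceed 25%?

Currently q = 4 of N = 10 are below the line (H = 0.400).
A headcount ratio of at most 25% allows at most ⌊0.25 × 10⌋ = 2 poor respondents.
So at least 4 − 2 = 2 must be lifted.

2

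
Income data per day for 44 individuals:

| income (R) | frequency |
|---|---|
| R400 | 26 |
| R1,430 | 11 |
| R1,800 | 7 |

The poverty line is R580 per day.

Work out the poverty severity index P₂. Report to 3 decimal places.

0.057

Below the line: 26×R400 (q = 26 of N = 44).
Shortfall ratios: (580−400)/580 = 0.3103 (×26).
Squared: 0.0963 (×26).
Sum = 2.504162; P₂ = 2.504162 / 44 = 0.057.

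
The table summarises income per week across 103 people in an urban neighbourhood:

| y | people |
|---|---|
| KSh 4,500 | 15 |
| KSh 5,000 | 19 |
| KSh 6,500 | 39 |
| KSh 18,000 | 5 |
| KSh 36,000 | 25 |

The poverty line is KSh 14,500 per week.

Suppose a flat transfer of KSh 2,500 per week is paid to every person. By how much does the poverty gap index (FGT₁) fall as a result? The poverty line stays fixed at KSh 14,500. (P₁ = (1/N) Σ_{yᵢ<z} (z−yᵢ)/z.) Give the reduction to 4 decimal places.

Before: below the line — 15×KSh 4,500, 19×KSh 5,000, 39×KSh 6,500; poverty gap index (FGT₁) = 0.430198.
After the KSh 2,500 transfer: below the line — 15×KSh 7,000, 19×KSh 7,500, 39×KSh 9,000; poverty gap index (FGT₁) = 0.308001.
Reduction = 0.430198 − 0.308001 = 0.1222.

0.1222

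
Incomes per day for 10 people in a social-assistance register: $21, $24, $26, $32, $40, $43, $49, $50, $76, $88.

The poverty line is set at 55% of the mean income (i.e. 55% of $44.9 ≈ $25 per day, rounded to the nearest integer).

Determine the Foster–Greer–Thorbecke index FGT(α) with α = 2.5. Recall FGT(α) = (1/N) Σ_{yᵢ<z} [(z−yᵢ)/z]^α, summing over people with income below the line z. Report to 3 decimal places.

0.001

Below z: $21, $24 (q = 2 of N = 10).
Relative gaps: (25−21)/25 = 0.1600; (25−24)/25 = 0.0400.
Raised to α = 2.5: 0.01024; 0.00032.
Sum = 0.010560; FGT(2.5) = 0.010560 / 10 = 0.001.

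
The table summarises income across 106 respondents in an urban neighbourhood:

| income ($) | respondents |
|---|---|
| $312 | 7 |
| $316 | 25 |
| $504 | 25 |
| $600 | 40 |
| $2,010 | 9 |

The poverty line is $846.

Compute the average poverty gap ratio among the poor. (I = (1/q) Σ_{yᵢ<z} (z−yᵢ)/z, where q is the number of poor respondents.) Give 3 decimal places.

0.431

Below z: 7×$312, 25×$316, 25×$504, 40×$600 (q = 97 of N = 106).
Relative gaps: 0.6312 (×7), 0.6265 (×25), 0.4043 (×25), 0.2908 (×40); sum = 41.817967.
I averages over the q = 97 poor units only: 41.817967 / 97 = 0.431.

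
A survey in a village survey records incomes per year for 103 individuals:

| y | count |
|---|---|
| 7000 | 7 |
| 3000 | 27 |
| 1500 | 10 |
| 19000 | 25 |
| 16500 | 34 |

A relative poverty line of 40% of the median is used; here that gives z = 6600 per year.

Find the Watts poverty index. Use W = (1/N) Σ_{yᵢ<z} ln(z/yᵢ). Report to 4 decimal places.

Incomes under z: 10×1500, 27×3000 (q = 37 of N = 103).
Log shortfalls: ln(6600/1500) = 1.4816 (×10); ln(6600/3000) = 0.7885 (×27).
W = 36.104394 / 103 = 0.3505.

0.3505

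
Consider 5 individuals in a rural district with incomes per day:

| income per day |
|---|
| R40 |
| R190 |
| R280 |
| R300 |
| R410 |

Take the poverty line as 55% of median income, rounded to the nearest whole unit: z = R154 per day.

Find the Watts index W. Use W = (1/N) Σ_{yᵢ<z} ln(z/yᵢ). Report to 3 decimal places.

0.270

Below the line: R40 (q = 1 of N = 5).
ln(z/y) terms: ln(154/40) = 1.3481.
W = 1.348073 / 5 = 0.270.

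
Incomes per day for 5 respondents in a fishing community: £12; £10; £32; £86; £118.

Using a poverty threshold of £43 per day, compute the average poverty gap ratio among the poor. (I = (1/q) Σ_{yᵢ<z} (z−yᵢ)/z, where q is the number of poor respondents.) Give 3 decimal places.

Poor units: £10, £12, £32 (q = 3 of N = 5).
Shortfall ratios (z−y)/z: 0.7674, 0.7209, 0.2558; sum = 1.744186.
The income-gap ratio divides by q (the poor only): 1.744186 / 3 = 0.581.

0.581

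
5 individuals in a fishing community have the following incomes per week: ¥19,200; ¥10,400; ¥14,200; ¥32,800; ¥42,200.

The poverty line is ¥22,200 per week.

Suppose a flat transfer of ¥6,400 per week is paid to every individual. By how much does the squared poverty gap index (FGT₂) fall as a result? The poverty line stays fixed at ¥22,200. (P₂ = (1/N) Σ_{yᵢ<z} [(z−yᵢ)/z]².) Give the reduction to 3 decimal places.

Before: below the line — ¥10,400, ¥14,200, ¥19,200; squared poverty gap index (FGT₂) = 0.08613.
After the ¥6,400 transfer: below the line — ¥16,800, ¥20,600; squared poverty gap index (FGT₂) = 0.01287.
Reduction = 0.08613 − 0.01287 = 0.073.

0.073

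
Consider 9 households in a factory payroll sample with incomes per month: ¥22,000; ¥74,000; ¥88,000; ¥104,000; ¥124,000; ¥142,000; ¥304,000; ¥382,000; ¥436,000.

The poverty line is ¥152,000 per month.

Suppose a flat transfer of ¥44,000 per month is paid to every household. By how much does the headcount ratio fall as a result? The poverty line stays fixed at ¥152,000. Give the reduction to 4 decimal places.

Before: below the line — ¥22,000, ¥74,000, ¥88,000, ¥104,000, ¥124,000, ¥142,000; headcount ratio = 0.666667.
After the ¥44,000 transfer: below the line — ¥66,000, ¥118,000, ¥132,000, ¥148,000; headcount ratio = 0.444444.
Reduction = 0.666667 − 0.444444 = 0.2222.

0.2222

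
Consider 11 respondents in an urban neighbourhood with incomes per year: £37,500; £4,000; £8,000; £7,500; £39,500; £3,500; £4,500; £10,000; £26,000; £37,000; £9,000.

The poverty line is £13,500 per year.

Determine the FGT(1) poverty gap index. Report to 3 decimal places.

0.323

Below z: £3,500, £4,000, £4,500, £7,500, £8,000, £9,000, £10,000 (q = 7 of N = 11).
Relative gaps: (13500−3500)/13500 = 0.7407; (13500−4000)/13500 = 0.7037; (13500−4500)/13500 = 0.6667; (13500−7500)/13500 = 0.4444; (13500−8000)/13500 = 0.4074; (13500−9000)/13500 = 0.3333; (13500−10000)/13500 = 0.2593.
Σ = 3.555556. Dividing by the full population N = 11 gives P₁ = 0.323.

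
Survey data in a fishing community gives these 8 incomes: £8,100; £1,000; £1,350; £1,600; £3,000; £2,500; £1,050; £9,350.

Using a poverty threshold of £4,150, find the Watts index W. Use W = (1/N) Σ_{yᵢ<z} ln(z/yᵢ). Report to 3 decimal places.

0.713

Below z: £1,000, £1,050, £1,350, £1,600, £2,500, £3,000 (q = 6 of N = 8).
Log shortfalls: ln(4150/1000) = 1.4231; ln(4150/1050) = 1.3743; ln(4150/1350) = 1.1230; ln(4150/1600) = 0.9531; ln(4150/2500) = 0.5068; ln(4150/3000) = 0.3245.
W = 5.704849 / 8 = 0.713.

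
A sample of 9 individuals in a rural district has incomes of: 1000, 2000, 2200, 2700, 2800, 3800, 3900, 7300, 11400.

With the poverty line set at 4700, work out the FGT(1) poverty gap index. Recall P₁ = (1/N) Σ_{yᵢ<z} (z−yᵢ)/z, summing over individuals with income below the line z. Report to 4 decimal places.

Incomes under z: 1000, 2000, 2200, 2700, 2800, 3800, 3900 (q = 7 of N = 9).
Normalized shortfalls: (4700−1000)/4700 = 0.7872; (4700−2000)/4700 = 0.5745; (4700−2200)/4700 = 0.5319; (4700−2700)/4700 = 0.4255; (4700−2800)/4700 = 0.4043; (4700−3800)/4700 = 0.1915; (4700−3900)/4700 = 0.1702.
Σ = 3.085106. Dividing by the full population N = 9 gives P₁ = 0.3428.

0.3428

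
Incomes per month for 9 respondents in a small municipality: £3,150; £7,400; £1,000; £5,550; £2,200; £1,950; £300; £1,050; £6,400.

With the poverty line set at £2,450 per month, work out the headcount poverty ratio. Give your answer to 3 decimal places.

0.556

5 of the 9 respondents have income below £2,450.
H = 5/9 = 0.556.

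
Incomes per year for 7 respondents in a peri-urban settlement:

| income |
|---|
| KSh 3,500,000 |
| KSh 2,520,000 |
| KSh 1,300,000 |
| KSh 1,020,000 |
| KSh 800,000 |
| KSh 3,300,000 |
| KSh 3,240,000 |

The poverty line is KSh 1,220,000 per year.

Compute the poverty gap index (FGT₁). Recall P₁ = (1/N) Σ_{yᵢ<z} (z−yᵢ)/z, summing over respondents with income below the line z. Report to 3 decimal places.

Below z: KSh 800,000, KSh 1,020,000 (q = 2 of N = 7).
Normalized shortfalls: (1220000−800000)/1220000 = 0.3443; (1220000−1020000)/1220000 = 0.1639.
Sum of shortfalls = 0.508197; P₁ averages over all N: 0.508197 / 7 = 0.073.

0.073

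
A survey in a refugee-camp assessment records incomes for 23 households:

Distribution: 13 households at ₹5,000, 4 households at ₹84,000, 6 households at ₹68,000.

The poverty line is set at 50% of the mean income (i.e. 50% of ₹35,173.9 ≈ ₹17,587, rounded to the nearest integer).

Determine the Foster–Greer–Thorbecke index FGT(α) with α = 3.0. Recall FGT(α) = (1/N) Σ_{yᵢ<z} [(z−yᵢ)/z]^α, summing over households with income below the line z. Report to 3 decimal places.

Incomes under z: 13×₹5,000 (q = 13 of N = 23).
Relative gaps: (17587−5000)/17587 = 0.7157 (×13).
Raised to α = 3.0: 0.36660 (×13).
Sum = 4.765788; FGT(3.0) = 4.765788 / 23 = 0.207.

0.207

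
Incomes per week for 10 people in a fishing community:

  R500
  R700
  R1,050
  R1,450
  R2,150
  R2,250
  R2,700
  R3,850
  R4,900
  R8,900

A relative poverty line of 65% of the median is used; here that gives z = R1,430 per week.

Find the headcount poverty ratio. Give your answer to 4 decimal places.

3 of the 10 people have income below R1,430.
H = 3/10 = 0.3000.

0.3000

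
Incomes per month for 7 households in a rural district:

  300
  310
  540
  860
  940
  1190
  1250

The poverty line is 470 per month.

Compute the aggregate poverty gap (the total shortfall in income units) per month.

330

Incomes under z: 300, 310 (q = 2 of N = 7).
Individual gaps: 470−300 = 170; 470−310 = 160.
Aggregate gap = 330.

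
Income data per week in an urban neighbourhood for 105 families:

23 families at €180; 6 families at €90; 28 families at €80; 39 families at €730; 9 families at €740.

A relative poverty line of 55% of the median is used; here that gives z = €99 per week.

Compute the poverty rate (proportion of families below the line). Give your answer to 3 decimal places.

34 of the 105 families have income below €99.
H = 34/105 = 0.324.

0.324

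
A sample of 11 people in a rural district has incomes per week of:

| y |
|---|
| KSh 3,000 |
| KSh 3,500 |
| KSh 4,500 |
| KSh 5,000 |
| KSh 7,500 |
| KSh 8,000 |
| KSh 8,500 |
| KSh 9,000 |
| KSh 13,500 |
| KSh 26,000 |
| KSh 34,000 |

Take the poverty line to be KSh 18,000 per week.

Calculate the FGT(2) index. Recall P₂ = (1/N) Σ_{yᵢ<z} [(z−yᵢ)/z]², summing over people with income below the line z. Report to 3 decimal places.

Poor units: KSh 3,000, KSh 3,500, KSh 4,500, KSh 5,000, KSh 7,500, KSh 8,000, KSh 8,500, KSh 9,000, KSh 13,500 (q = 9 of N = 11).
Gap ratios (z−y)/z: (18000−3000)/18000 = 0.8333; (18000−3500)/18000 = 0.8056; (18000−4500)/18000 = 0.7500; (18000−5000)/18000 = 0.7222; (18000−7500)/18000 = 0.5833; (18000−8000)/18000 = 0.5556; (18000−8500)/18000 = 0.5278; (18000−9000)/18000 = 0.5000; (18000−13500)/18000 = 0.2500.
Squared: 0.6944; 0.6489; 0.5625; 0.5216; 0.3403; 0.3086; 0.2785; 0.2500; 0.0625.
Sum = 3.667438; P₂ = 3.667438 / 11 = 0.333.

0.333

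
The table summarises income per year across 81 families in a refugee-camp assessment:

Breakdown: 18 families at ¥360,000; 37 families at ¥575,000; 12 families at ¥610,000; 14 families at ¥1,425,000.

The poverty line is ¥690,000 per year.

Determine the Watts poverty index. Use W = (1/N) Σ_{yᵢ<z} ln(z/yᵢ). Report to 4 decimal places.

0.2461

Poor units: 18×¥360,000, 37×¥575,000, 12×¥610,000 (q = 67 of N = 81).
Log gaps: ln(690000/360000) = 0.6506 (×18); ln(690000/575000) = 0.1823 (×37); ln(690000/610000) = 0.1232 (×12).
W = 19.935265 / 81 = 0.2461.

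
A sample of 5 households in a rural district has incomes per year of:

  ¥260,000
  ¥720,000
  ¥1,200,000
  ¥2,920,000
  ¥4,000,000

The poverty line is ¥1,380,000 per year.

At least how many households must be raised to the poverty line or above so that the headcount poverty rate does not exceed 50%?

3 of the 5 households are poor, so H = 3/5 = 0.600.
A headcount ratio of at most 50% allows at most ⌊0.50 × 5⌋ = 2 poor households.
So at least 3 − 2 = 1 must be lifted.

1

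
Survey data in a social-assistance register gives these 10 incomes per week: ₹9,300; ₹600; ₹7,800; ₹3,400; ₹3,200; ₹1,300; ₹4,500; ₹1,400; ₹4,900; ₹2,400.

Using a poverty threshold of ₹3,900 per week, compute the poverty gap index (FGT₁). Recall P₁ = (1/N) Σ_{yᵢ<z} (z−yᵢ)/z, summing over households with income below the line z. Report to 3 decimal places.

0.285

Poor units: ₹600, ₹1,300, ₹1,400, ₹2,400, ₹3,200, ₹3,400 (q = 6 of N = 10).
Relative gaps: (3900−600)/3900 = 0.8462; (3900−1300)/3900 = 0.6667; (3900−1400)/3900 = 0.6410; (3900−2400)/3900 = 0.3846; (3900−3200)/3900 = 0.1795; (3900−3400)/3900 = 0.1282.
Σ = 2.846154. Dividing by the full population N = 10 gives P₁ = 0.285.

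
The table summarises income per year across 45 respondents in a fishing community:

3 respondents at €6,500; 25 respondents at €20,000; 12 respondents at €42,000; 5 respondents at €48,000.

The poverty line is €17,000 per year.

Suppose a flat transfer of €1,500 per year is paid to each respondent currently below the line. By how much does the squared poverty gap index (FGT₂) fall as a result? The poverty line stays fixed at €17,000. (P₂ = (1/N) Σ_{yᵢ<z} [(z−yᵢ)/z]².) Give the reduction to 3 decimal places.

Before: below the line — 3×€6,500; squared poverty gap index (FGT₂) = 0.02543.
After the €1,500 transfer: below the line — 3×€8,000; squared poverty gap index (FGT₂) = 0.01869.
Reduction = 0.02543 − 0.01869 = 0.007.

0.007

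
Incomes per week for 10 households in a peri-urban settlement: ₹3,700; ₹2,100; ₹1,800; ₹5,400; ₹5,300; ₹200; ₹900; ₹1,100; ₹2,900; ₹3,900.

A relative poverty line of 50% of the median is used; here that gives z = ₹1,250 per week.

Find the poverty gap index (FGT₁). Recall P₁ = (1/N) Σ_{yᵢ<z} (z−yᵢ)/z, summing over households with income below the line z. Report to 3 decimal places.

0.124

Below z: ₹200, ₹900, ₹1,100 (q = 3 of N = 10).
Gap ratios (z−y)/z: (1250−200)/1250 = 0.8400; (1250−900)/1250 = 0.2800; (1250−1100)/1250 = 0.1200.
Σ = 1.240000. Dividing by the full population N = 10 gives P₁ = 0.124.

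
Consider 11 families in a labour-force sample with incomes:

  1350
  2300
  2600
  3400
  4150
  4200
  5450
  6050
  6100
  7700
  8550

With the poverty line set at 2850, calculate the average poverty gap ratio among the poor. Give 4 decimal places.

Below z: 1350, 2300, 2600 (q = 3 of N = 11).
Shortfall ratios (z−y)/z: 0.5263, 0.1930, 0.0877; sum = 0.807018.
I averages over the q = 3 poor units only: 0.807018 / 3 = 0.2690.

0.2690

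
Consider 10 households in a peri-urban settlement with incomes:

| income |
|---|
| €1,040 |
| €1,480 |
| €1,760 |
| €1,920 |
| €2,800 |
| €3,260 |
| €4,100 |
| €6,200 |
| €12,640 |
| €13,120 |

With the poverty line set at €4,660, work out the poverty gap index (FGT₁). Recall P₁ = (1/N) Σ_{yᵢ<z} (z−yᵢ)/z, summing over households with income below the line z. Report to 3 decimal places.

0.349

Below z: €1,040, €1,480, €1,760, €1,920, €2,800, €3,260, €4,100 (q = 7 of N = 10).
Shortfall ratios: (4660−1040)/4660 = 0.7768; (4660−1480)/4660 = 0.6824; (4660−1760)/4660 = 0.6223; (4660−1920)/4660 = 0.5880; (4660−2800)/4660 = 0.3991; (4660−3260)/4660 = 0.3004; (4660−4100)/4660 = 0.1202.
Σ = 3.489270. Dividing by the full population N = 10 gives P₁ = 0.349.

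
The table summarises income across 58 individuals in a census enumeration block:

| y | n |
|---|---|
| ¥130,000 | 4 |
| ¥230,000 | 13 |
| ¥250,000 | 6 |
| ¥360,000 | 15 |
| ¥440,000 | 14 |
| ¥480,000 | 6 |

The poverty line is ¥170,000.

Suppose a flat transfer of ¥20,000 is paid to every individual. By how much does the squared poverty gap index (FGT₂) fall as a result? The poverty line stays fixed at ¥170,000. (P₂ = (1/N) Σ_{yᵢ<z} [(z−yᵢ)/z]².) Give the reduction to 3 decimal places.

0.003

Before: below the line — 4×¥130,000; squared poverty gap index (FGT₂) = 0.00382.
After the ¥20,000 transfer: below the line — 4×¥150,000; squared poverty gap index (FGT₂) = 0.00095.
Reduction = 0.00382 − 0.00095 = 0.003.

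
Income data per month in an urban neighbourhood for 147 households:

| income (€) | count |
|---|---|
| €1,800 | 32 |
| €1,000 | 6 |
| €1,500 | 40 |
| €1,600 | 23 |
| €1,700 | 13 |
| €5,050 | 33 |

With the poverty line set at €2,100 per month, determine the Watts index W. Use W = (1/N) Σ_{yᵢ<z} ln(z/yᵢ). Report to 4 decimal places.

0.2166

Below z: 6×€1,000, 40×€1,500, 23×€1,600, 13×€1,700, 32×€1,800 (q = 114 of N = 147).
Log shortfalls: ln(2100/1000) = 0.7419 (×6); ln(2100/1500) = 0.3365 (×40); ln(2100/1600) = 0.2719 (×23); ln(2100/1700) = 0.2113 (×13); ln(2100/1800) = 0.1542 (×32).
W = 31.844829 / 147 = 0.2166.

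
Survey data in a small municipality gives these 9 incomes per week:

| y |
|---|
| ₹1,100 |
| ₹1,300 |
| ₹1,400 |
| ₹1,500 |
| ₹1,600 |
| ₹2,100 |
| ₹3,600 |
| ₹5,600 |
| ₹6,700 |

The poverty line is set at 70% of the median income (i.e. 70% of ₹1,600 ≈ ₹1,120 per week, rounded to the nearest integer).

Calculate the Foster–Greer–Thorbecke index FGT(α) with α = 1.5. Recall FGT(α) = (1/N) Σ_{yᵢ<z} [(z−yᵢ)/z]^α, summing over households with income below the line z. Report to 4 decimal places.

0.0003

Below the line: ₹1,100 (q = 1 of N = 9).
Normalized shortfalls: (1120−1100)/1120 = 0.0179.
Raised to α = 1.5: 0.00239.
Sum = 0.002386; FGT(1.5) = 0.002386 / 9 = 0.0003.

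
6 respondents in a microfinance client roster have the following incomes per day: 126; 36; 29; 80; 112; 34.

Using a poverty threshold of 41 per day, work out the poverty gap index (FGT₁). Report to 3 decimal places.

0.098

Incomes under z: 29, 34, 36 (q = 3 of N = 6).
Shortfall ratios: (41−29)/41 = 0.2927; (41−34)/41 = 0.1707; (41−36)/41 = 0.1220.
Σ = 0.585366. Dividing by the full population N = 6 gives P₁ = 0.098.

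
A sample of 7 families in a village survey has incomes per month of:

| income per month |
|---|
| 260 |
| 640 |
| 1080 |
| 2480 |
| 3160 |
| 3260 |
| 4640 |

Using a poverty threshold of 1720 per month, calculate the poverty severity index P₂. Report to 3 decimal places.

0.179

Incomes under z: 260, 640, 1080 (q = 3 of N = 7).
Shortfall ratios: (1720−260)/1720 = 0.8488; (1720−640)/1720 = 0.6279; (1720−1080)/1720 = 0.3721.
Squared: 0.7205; 0.3943; 0.1385.
Sum = 1.253245; P₂ = 1.253245 / 7 = 0.179.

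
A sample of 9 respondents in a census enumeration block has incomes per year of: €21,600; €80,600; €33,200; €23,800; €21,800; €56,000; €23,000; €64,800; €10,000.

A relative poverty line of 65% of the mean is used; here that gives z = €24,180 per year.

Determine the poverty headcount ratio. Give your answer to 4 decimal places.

0.5556

5 of the 9 respondents have income below €24,180.
H = 5/9 = 0.5556.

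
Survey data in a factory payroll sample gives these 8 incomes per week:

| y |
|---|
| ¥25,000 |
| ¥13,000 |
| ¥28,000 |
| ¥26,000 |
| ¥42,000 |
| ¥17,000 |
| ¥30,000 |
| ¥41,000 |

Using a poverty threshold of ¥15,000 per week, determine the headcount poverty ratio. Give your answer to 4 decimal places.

0.1250

1 of the 8 people have income below ¥15,000.
H = 1/8 = 0.1250.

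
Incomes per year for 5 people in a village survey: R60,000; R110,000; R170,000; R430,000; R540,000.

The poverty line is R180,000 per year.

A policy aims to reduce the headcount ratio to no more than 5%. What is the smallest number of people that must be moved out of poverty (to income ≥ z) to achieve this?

3

3 of the 5 people are poor, so H = 3/5 = 0.600.
A headcount ratio of at most 5% allows at most ⌊0.05 × 5⌋ = 0 poor people.
So at least 3 − 0 = 3 must be lifted.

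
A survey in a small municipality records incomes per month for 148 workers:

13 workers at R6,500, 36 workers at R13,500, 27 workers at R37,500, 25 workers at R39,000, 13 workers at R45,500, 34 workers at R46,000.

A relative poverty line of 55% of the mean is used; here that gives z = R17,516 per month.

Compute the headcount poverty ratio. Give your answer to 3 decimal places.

49 of the 148 workers have income below R17,516.
H = 49/148 = 0.331.

0.331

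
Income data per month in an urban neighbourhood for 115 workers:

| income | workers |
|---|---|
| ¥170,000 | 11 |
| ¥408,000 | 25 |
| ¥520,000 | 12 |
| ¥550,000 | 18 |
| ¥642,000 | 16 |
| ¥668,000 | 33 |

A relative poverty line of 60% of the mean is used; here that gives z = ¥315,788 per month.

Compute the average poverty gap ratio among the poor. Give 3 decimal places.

0.462

Incomes under z: 11×¥170,000 (q = 11 of N = 115).
Shortfall ratios (z−y)/z: 0.4617 (×11); sum = 5.078306.
The income-gap ratio divides by q (the poor only): 5.078306 / 11 = 0.462.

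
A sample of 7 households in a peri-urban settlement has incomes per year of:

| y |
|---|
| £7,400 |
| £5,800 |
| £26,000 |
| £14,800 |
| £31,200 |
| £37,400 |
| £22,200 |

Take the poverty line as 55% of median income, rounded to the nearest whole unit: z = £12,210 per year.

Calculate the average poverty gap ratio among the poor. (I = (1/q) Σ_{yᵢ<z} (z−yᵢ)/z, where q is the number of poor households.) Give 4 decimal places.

0.4595

Incomes under z: £5,800, £7,400 (q = 2 of N = 7).
Relative gaps: 0.5250, 0.3939; sum = 0.918919.
I averages over the q = 2 poor units only: 0.918919 / 2 = 0.4595.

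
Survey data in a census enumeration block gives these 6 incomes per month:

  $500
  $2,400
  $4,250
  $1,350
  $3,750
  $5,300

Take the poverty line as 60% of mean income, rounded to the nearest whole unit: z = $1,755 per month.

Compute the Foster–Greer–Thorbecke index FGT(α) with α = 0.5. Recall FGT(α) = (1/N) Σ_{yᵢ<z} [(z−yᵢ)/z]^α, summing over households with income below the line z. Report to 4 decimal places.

Below the line: $500, $1,350 (q = 2 of N = 6).
Relative gaps: (1755−500)/1755 = 0.7151; (1755−1350)/1755 = 0.2308.
Raised to α = 0.5: 0.84564; 0.48038.
Sum = 1.326020; FGT(0.5) = 1.326020 / 6 = 0.2210.

0.2210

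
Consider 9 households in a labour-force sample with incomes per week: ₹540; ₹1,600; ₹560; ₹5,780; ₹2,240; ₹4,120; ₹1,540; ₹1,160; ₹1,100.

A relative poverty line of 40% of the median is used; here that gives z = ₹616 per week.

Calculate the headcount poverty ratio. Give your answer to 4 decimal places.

2 of the 9 households have income below ₹616.
H = 2/9 = 0.2222.

0.2222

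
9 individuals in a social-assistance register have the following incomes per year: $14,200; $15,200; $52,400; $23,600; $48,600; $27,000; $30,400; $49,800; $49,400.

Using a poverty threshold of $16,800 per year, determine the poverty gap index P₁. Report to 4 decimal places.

Poor units: $14,200, $15,200 (q = 2 of N = 9).
Shortfall ratios: (16800−14200)/16800 = 0.1548; (16800−15200)/16800 = 0.0952.
Σ = 0.250000. Dividing by the full population N = 9 gives P₁ = 0.0278.

0.0278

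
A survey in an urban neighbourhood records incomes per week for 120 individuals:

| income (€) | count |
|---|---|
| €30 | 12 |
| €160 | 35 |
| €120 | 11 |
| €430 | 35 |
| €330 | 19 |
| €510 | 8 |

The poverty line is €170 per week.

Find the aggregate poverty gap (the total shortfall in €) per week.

Incomes under z: 12×€30, 11×€120, 35×€160 (q = 58 of N = 120).
Individual gaps: 12×(170−30) = 1680; 11×(170−120) = 550; 35×(170−160) = 350.
Aggregate gap = €2,580.

€2,580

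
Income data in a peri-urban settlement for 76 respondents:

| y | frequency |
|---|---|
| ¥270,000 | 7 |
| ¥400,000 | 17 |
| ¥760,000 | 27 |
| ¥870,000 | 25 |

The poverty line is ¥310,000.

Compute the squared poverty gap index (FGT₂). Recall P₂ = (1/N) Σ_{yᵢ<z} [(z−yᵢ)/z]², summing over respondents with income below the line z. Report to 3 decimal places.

Poor units: 7×¥270,000 (q = 7 of N = 76).
Relative gaps: (310000−270000)/310000 = 0.1290 (×7).
Squared: 0.0166 (×7).
Sum = 0.116545; P₂ = 0.116545 / 76 = 0.002.

0.002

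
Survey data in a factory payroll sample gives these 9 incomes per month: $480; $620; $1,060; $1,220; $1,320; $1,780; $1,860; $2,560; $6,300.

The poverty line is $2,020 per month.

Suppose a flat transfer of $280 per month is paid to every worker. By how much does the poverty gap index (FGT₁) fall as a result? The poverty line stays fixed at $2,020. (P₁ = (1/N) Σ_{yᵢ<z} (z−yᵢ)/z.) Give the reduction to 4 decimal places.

0.0990

Before: below the line — $480, $620, $1,060, $1,220, $1,320, $1,780, $1,860; poverty gap index (FGT₁) = 0.319032.
After the $280 transfer: below the line — $760, $900, $1,340, $1,500, $1,600; poverty gap index (FGT₁) = 0.220022.
Reduction = 0.319032 − 0.220022 = 0.0990.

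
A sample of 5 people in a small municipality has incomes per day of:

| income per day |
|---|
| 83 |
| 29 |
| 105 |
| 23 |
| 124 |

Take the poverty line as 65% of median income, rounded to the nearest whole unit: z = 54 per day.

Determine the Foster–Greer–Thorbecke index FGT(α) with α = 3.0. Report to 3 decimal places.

Below the line: 23, 29 (q = 2 of N = 5).
Gap ratios (z−y)/z: (54−23)/54 = 0.5741; (54−29)/54 = 0.4630.
Raised to α = 3.0: 0.18919; 0.09923.
Sum = 0.288421; FGT(3.0) = 0.288421 / 5 = 0.058.

0.058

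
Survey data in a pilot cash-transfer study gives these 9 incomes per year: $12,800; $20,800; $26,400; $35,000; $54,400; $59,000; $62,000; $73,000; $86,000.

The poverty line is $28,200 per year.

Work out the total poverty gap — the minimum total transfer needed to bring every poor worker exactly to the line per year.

Poor units: $12,800, $20,800, $26,400 (q = 3 of N = 9).
Individual gaps: 28200−12800 = 15400; 28200−20800 = 7400; 28200−26400 = 1800.
Aggregate gap = $24,600.

$24,600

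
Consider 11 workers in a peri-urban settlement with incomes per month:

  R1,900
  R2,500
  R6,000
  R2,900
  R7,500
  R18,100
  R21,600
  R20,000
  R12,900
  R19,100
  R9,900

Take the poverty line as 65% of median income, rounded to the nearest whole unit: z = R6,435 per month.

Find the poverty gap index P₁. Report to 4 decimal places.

Poor units: R1,900, R2,500, R2,900, R6,000 (q = 4 of N = 11).
Gap ratios (z−y)/z: (6435−1900)/6435 = 0.7047; (6435−2500)/6435 = 0.6115; (6435−2900)/6435 = 0.5493; (6435−6000)/6435 = 0.0676.
Sum of shortfalls = 1.933178; P₁ averages over all N: 1.933178 / 11 = 0.1757.

0.1757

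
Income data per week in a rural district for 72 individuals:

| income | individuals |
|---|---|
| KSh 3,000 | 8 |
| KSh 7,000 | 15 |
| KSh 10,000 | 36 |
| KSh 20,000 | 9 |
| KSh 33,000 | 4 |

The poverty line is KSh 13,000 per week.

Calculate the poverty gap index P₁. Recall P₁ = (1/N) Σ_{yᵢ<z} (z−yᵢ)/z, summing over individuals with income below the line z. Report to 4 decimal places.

0.2970

Below z: 8×KSh 3,000, 15×KSh 7,000, 36×KSh 10,000 (q = 59 of N = 72).
Normalized shortfalls: (13000−3000)/13000 = 0.7692 (×8); (13000−7000)/13000 = 0.4615 (×15); (13000−10000)/13000 = 0.2308 (×36).
Sum of shortfalls = 21.384615; P₁ averages over all N: 21.384615 / 72 = 0.2970.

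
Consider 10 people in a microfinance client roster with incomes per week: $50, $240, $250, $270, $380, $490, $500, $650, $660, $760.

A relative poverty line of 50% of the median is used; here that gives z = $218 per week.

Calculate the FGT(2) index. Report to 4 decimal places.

0.0594

Poor units: $50 (q = 1 of N = 10).
Relative gaps: (218−50)/218 = 0.7706.
Squared: 0.5939.
Sum = 0.593889; P₂ = 0.593889 / 10 = 0.0594.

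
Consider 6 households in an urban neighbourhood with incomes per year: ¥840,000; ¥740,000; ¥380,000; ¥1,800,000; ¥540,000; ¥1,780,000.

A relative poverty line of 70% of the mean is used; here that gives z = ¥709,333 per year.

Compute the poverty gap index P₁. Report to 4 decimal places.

0.1172

Poor units: ¥380,000, ¥540,000 (q = 2 of N = 6).
Normalized shortfalls: (709333−380000)/709333 = 0.4643; (709333−540000)/709333 = 0.2387.
Sum of shortfalls = 0.703007; P₁ averages over all N: 0.703007 / 6 = 0.1172.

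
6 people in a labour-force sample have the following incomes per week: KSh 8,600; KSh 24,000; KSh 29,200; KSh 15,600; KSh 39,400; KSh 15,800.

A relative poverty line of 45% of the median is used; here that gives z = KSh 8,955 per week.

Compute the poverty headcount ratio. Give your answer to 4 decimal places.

0.1667

1 of the 6 people have income below KSh 8,955.
H = 1/6 = 0.1667.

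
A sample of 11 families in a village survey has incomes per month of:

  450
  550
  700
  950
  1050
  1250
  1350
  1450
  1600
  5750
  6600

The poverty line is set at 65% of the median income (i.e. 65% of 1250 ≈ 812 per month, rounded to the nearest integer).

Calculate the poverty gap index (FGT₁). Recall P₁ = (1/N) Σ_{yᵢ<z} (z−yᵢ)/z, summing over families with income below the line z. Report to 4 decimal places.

Poor units: 450, 550, 700 (q = 3 of N = 11).
Shortfall ratios: (812−450)/812 = 0.4458; (812−550)/812 = 0.3227; (812−700)/812 = 0.1379.
Sum of shortfalls = 0.906404; P₁ averages over all N: 0.906404 / 11 = 0.0824.

0.0824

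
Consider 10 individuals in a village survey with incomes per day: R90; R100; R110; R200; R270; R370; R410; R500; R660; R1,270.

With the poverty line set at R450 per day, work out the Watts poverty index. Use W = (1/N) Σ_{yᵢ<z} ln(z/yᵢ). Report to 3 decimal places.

Below z: R90, R100, R110, R200, R270, R370, R410 (q = 7 of N = 10).
ln(z/y) terms: ln(450/90) = 1.6094; ln(450/100) = 1.5041; ln(450/110) = 1.4088; ln(450/200) = 0.8109; ln(450/270) = 0.5108; ln(450/370) = 0.1957; ln(450/410) = 0.0931.
W = 6.132873 / 10 = 0.613.

0.613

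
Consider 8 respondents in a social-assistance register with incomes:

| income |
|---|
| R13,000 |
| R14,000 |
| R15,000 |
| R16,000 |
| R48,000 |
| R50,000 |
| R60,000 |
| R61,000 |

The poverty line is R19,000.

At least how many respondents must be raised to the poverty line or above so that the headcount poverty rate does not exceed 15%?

3

4 of the 8 respondents are poor, so H = 4/8 = 0.500.
A headcount ratio of at most 15% allows at most ⌊0.15 × 8⌋ = 1 poor respondents.
So at least 4 − 1 = 3 must be lifted.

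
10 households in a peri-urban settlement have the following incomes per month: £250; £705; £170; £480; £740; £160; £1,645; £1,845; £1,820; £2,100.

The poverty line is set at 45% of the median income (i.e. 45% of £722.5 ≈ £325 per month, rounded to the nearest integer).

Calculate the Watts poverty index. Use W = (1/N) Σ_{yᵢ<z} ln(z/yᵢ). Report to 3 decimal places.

Incomes under z: £160, £170, £250 (q = 3 of N = 10).
Log shortfalls: ln(325/160) = 0.7087; ln(325/170) = 0.6480; ln(325/250) = 0.2624.
W = 1.619042 / 10 = 0.162.

0.162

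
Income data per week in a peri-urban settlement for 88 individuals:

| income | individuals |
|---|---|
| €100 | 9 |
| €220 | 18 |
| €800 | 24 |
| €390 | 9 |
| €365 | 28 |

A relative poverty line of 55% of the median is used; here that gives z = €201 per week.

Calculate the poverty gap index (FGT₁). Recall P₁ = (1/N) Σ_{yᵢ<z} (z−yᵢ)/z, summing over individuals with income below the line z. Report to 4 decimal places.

0.0514

Incomes under z: 9×€100 (q = 9 of N = 88).
Relative gaps: (201−100)/201 = 0.5025 (×9).
Sum of shortfalls = 4.522388; P₁ averages over all N: 4.522388 / 88 = 0.0514.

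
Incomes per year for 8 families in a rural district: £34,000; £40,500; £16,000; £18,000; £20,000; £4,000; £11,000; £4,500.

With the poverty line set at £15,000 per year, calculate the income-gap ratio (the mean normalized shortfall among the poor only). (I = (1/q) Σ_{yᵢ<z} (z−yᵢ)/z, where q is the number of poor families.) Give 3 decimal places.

Incomes under z: £4,000, £4,500, £11,000 (q = 3 of N = 8).
Shortfall ratios (z−y)/z: 0.7333, 0.7000, 0.2667; sum = 1.700000.
I averages over the q = 3 poor units only: 1.700000 / 3 = 0.567.

0.567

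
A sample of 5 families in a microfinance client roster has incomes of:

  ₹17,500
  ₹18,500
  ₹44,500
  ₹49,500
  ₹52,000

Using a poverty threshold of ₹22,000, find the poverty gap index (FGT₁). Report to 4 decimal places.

Below z: ₹17,500, ₹18,500 (q = 2 of N = 5).
Shortfall ratios: (22000−17500)/22000 = 0.2045; (22000−18500)/22000 = 0.1591.
Sum of shortfalls = 0.363636; P₁ averages over all N: 0.363636 / 5 = 0.0727.

0.0727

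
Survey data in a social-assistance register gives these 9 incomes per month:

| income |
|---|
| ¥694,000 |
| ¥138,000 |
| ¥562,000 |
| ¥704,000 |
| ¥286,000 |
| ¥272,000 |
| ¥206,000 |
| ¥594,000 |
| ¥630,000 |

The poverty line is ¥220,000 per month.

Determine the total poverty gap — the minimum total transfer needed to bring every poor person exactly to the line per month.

¥96,000

Incomes under z: ¥138,000, ¥206,000 (q = 2 of N = 9).
Individual gaps: 220000−138000 = 82000; 220000−206000 = 14000.
Aggregate gap = ¥96,000.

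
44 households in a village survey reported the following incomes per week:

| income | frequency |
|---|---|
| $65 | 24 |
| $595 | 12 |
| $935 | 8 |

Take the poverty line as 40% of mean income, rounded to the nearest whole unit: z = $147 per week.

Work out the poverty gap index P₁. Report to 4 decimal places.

Poor units: 24×$65 (q = 24 of N = 44).
Gap ratios (z−y)/z: (147−65)/147 = 0.5578 (×24).
Σ = 13.387755. Dividing by the full population N = 44 gives P₁ = 0.3043.

0.3043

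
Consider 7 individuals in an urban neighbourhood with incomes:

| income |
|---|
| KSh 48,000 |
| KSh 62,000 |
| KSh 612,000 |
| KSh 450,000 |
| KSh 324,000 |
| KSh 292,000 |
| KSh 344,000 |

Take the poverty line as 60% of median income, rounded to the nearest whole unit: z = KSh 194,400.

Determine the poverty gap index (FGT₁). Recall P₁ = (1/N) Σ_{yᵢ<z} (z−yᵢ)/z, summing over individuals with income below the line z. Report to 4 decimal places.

0.2049

Below z: KSh 48,000, KSh 62,000 (q = 2 of N = 7).
Normalized shortfalls: (194400−48000)/194400 = 0.7531; (194400−62000)/194400 = 0.6811.
Σ = 1.434156. Dividing by the full population N = 7 gives P₁ = 0.2049.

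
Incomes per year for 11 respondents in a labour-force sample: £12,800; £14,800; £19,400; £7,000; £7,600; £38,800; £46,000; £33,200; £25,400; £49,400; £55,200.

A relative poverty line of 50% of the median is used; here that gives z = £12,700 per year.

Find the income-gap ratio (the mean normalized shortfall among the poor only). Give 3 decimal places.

Below z: £7,000, £7,600 (q = 2 of N = 11).
Shortfall ratios (z−y)/z: 0.4488, 0.4016; sum = 0.850394.
I averages over the q = 2 poor units only: 0.850394 / 2 = 0.425.

0.425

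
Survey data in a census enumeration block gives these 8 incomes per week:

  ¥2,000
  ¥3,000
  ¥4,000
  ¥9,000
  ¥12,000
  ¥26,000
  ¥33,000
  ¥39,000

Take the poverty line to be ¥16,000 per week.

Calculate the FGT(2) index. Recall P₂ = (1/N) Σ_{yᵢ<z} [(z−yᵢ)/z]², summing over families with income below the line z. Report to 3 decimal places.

Incomes under z: ¥2,000, ¥3,000, ¥4,000, ¥9,000, ¥12,000 (q = 5 of N = 8).
Relative gaps: (16000−2000)/16000 = 0.8750; (16000−3000)/16000 = 0.8125; (16000−4000)/16000 = 0.7500; (16000−9000)/16000 = 0.4375; (16000−12000)/16000 = 0.2500.
Squared: 0.7656; 0.6602; 0.5625; 0.1914; 0.0625.
Sum = 2.242188; P₂ = 2.242188 / 8 = 0.280.

0.280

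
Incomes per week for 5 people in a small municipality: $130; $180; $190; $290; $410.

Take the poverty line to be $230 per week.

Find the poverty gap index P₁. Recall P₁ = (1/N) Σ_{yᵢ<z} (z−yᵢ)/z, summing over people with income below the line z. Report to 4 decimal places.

Below z: $130, $180, $190 (q = 3 of N = 5).
Shortfall ratios: (230−130)/230 = 0.4348; (230−180)/230 = 0.2174; (230−190)/230 = 0.1739.
Σ = 0.826087. Dividing by the full population N = 5 gives P₁ = 0.1652.

0.1652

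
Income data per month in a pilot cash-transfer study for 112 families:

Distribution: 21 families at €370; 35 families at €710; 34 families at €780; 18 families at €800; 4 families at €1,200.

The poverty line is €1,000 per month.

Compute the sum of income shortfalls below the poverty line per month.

Below the line: 21×€370, 35×€710, 34×€780, 18×€800 (q = 108 of N = 112).
Individual gaps: 21×(1000−370) = 13230; 35×(1000−710) = 10150; 34×(1000−780) = 7480; 18×(1000−800) = 3600.
Aggregate gap = €34,460.

€34,460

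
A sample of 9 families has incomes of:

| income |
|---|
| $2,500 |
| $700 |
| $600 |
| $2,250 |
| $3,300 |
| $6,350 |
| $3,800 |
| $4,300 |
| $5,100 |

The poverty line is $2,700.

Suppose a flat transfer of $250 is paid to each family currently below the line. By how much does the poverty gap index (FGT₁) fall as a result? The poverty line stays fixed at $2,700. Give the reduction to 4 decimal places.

0.0391

Before: below the line — $600, $700, $2,250, $2,500; poverty gap index (FGT₁) = 0.195473.
After the $250 transfer: below the line — $850, $950, $2,500; poverty gap index (FGT₁) = 0.156379.
Reduction = 0.195473 − 0.156379 = 0.0391.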